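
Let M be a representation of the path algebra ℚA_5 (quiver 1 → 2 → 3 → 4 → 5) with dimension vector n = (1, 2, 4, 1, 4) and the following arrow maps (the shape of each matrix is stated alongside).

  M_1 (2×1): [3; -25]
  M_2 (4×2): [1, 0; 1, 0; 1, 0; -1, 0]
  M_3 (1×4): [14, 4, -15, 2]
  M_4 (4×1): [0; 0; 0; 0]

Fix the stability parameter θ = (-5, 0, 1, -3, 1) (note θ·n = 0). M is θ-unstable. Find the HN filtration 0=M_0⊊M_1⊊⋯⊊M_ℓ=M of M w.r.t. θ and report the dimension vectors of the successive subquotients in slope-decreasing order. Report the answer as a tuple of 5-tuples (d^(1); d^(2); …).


Barcode: M ≅ I[1,4], I[2,2], I[3,3]^3, I[5,5]^4. HN layers by μ_θ (4 steps, strictly decreasing):
  μ^(1)=1; μ^(2)=0; μ^(3)=-2/3; μ^(4)=-5

((0, 0, 3, 0, 4); (0, 1, 0, 0, 0); (0, 1, 1, 1, 0); (1, 0, 0, 0, 0))


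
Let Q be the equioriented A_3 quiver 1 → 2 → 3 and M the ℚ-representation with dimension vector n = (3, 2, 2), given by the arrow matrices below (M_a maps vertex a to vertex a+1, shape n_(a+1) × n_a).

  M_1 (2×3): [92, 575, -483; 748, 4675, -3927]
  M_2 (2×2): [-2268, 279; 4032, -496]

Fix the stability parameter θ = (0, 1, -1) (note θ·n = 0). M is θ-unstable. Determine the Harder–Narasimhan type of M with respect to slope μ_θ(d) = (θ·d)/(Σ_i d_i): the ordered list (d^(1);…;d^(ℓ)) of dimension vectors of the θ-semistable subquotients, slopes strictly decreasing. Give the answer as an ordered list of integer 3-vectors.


Barcode: M ≅ I[1,1]^2, I[1,3], I[2,2], I[3,3]. HN layers by μ_θ (3 steps, strictly decreasing):
  μ^(1)=1; μ^(2)=0; μ^(3)=-1

((0, 1, 0); (3, 1, 1); (0, 0, 1))


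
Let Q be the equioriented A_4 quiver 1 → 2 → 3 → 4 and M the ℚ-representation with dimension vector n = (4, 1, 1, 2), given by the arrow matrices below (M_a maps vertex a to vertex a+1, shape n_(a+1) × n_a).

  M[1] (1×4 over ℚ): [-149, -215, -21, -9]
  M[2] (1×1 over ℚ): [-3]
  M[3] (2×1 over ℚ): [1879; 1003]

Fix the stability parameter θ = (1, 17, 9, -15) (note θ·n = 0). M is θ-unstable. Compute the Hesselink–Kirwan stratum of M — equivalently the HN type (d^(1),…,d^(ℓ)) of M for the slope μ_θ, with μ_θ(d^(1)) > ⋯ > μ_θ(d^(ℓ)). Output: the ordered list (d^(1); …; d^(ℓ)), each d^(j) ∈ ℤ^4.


Interval decomposition of M: I[1,1]^3, I[1,4], I[4,4].
HN type (ℓ=3): μ^(1)=11/3; μ^(2)=1; μ^(3)=-15

((0, 1, 1, 1); (4, 0, 0, 0); (0, 0, 0, 1))


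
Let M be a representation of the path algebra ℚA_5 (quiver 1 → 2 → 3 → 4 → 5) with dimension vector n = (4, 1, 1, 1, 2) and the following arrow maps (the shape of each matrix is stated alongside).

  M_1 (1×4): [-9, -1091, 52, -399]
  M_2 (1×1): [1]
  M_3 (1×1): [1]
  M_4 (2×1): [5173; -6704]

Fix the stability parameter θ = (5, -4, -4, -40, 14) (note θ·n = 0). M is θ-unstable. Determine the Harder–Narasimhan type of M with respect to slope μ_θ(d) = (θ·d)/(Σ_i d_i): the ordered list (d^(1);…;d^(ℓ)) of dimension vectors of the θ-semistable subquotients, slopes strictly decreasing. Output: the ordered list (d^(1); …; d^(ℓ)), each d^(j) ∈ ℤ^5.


Barcode: M ≅ I[1,1]^3, I[1,5], I[5,5]. HN layers by μ_θ (3 steps, strictly decreasing):
  μ^(1)=14; μ^(2)=5; μ^(3)=-43/4

((0, 0, 0, 0, 2); (3, 0, 0, 0, 0); (1, 1, 1, 1, 0))


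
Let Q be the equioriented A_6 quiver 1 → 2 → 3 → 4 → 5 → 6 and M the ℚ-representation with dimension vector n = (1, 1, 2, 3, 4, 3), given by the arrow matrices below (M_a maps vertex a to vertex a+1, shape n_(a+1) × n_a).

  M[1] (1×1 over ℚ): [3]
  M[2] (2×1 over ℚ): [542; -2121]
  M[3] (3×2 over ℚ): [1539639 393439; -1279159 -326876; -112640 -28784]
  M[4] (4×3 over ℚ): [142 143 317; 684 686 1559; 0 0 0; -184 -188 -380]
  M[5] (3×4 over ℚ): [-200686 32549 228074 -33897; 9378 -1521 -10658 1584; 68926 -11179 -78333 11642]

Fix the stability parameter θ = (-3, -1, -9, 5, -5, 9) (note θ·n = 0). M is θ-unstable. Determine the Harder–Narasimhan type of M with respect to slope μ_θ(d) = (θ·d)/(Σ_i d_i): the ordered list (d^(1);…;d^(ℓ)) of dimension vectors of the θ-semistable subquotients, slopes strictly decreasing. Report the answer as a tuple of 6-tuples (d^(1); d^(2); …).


Barcode: M ≅ I[1,4], I[3,5], I[4,6], I[5,6]^2. HN layers by μ_θ (6 steps, strictly decreasing):
  μ^(1)=9; μ^(2)=5; μ^(3)=0; μ^(4)=-13/3; μ^(5)=-5; μ^(6)=-9

((0, 0, 0, 0, 0, 3); (0, 0, 0, 1, 0, 0); (0, 0, 0, 2, 2, 0); (1, 1, 1, 0, 0, 0); (0, 0, 0, 0, 2, 0); (0, 0, 1, 0, 0, 0))


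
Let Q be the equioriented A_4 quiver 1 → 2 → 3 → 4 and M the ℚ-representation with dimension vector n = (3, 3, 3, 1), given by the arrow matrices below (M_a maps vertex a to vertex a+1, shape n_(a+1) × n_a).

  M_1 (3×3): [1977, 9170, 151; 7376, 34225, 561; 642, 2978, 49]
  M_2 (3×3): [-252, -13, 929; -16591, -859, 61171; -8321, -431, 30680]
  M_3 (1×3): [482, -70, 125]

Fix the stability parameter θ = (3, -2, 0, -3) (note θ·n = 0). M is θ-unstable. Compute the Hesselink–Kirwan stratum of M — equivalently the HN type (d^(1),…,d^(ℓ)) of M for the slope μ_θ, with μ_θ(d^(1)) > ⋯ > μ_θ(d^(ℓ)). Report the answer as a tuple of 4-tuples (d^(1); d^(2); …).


Interval decomposition of M: I[1,3]^2, I[1,4].
HN type (ℓ=2): μ^(1)=1/3; μ^(2)=-1/2

((2, 2, 2, 0); (1, 1, 1, 1))


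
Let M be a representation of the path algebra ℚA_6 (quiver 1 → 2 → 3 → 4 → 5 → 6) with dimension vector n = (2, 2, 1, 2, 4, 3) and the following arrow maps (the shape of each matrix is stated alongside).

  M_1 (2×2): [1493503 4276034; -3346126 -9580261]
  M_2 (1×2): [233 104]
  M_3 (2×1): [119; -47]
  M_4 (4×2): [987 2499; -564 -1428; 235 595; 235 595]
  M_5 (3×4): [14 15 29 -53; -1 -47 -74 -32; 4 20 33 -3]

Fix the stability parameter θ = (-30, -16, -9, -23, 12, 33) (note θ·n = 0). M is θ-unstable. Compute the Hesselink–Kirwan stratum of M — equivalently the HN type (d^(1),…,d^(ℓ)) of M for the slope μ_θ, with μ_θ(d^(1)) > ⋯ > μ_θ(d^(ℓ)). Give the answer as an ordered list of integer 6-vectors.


Via rank(M_{q-1}∘⋯∘M_p): M ≅ I[1,2], I[1,4], I[4,6], I[5,5], I[5,6]^2.
μ_θ-semistable layers: μ^(1)=33; μ^(2)=12; μ^(3)=-16; μ^(4)=-23; μ^(5)=-30

((0, 0, 0, 0, 0, 3); (0, 0, 0, 0, 4, 0); (0, 2, 1, 1, 0, 0); (0, 0, 0, 1, 0, 0); (2, 0, 0, 0, 0, 0))


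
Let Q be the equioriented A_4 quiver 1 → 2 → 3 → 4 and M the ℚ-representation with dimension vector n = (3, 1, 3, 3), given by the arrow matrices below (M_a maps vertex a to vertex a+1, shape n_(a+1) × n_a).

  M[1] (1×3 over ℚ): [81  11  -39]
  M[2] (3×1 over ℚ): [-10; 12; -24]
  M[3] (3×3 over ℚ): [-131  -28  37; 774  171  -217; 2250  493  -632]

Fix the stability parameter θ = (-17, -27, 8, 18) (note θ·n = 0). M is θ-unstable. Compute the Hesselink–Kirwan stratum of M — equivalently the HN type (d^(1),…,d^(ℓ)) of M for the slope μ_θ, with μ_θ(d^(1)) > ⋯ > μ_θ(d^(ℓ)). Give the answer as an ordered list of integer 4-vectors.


Via rank(M_{q-1}∘⋯∘M_p): M ≅ I[1,1]^2, I[1,4], I[3,4]^2.
μ_θ-semistable layers: μ^(1)=18; μ^(2)=8; μ^(3)=-17; μ^(4)=-22

((0, 0, 0, 3); (0, 0, 3, 0); (2, 0, 0, 0); (1, 1, 0, 0))


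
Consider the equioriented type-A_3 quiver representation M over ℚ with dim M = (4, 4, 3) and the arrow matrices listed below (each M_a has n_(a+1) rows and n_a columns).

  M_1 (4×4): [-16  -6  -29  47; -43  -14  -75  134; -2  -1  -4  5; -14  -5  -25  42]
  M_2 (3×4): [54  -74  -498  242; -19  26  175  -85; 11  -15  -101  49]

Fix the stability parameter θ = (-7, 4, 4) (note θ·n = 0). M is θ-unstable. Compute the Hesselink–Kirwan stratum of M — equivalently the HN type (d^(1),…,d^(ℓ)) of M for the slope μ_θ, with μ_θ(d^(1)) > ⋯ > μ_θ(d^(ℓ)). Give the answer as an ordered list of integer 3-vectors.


Barcode: M ≅ I[1,1], I[1,2]^2, I[1,3], I[2,3], I[3,3]. HN layers by μ_θ (2 steps, strictly decreasing):
  μ^(1)=4; μ^(2)=-7

((0, 4, 3); (4, 0, 0))


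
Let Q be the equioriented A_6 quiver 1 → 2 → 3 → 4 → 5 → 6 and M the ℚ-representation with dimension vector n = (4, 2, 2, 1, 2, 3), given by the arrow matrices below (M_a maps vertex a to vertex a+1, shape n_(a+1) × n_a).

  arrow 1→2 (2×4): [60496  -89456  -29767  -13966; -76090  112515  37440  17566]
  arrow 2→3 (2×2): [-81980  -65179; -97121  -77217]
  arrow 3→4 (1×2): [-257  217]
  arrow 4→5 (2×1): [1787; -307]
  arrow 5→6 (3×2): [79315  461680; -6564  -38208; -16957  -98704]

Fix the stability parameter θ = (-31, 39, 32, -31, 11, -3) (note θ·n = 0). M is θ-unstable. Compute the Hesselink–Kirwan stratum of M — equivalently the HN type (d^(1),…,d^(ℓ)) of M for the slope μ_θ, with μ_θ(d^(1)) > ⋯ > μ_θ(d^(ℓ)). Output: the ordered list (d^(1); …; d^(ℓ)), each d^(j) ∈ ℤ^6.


Via rank(M_{q-1}∘⋯∘M_p): M ≅ I[1,1]^2, I[1,3], I[1,6], I[5,5], I[6,6]^2.
μ_θ-semistable layers: μ^(1)=71/2; μ^(2)=11; μ^(3)=48/5; μ^(4)=-3; μ^(5)=-31

((0, 1, 1, 0, 0, 0); (0, 0, 0, 0, 1, 0); (0, 1, 1, 1, 1, 1); (0, 0, 0, 0, 0, 2); (4, 0, 0, 0, 0, 0))


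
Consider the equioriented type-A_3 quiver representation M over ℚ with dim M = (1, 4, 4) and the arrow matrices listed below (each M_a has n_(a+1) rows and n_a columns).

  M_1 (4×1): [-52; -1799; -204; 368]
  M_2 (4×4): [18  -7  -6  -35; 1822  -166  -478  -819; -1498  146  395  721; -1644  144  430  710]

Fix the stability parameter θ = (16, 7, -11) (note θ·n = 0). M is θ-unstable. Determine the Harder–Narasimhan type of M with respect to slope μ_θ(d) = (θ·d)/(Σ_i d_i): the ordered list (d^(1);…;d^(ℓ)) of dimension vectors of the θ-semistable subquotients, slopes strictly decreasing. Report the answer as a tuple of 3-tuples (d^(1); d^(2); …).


Via rank(M_{q-1}∘⋯∘M_p): M ≅ I[1,3], I[2,2], I[2,3]^2, I[3,3].
μ_θ-semistable layers: μ^(1)=7; μ^(2)=4; μ^(3)=-2; μ^(4)=-11

((0, 1, 0); (1, 1, 1); (0, 2, 2); (0, 0, 1))


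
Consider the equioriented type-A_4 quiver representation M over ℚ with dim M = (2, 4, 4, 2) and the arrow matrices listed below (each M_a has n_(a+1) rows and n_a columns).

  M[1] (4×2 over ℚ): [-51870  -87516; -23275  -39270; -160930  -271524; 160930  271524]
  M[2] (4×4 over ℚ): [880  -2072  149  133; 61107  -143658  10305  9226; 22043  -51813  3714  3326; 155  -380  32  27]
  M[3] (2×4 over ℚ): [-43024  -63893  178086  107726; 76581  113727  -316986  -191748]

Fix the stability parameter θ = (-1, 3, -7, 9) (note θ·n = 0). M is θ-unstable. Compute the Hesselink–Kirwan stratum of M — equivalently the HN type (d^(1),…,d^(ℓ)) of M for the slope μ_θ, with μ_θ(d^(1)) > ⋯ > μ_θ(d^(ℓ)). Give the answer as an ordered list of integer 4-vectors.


Barcode: M ≅ I[1,1], I[1,3], I[2,3], I[2,4]^2. HN layers by μ_θ (4 steps, strictly decreasing):
  μ^(1)=9; μ^(2)=-1; μ^(3)=-5/3; μ^(4)=-2

((0, 0, 0, 2); (1, 0, 0, 0); (1, 1, 1, 0); (0, 3, 3, 0))


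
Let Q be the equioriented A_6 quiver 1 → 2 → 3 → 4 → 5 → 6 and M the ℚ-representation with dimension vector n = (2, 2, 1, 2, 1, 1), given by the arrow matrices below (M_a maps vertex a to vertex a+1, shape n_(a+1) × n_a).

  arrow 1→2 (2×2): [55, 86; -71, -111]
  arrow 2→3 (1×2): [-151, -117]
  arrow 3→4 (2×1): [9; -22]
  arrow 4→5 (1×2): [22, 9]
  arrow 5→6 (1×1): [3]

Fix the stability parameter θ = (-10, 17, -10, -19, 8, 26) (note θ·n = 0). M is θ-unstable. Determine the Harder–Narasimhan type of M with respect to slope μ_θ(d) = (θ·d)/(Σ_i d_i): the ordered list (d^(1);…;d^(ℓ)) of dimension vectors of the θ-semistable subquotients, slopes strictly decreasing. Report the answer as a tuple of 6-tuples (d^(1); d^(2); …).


Barcode: M ≅ I[1,2], I[1,4], I[4,6]. HN layers by μ_θ (6 steps, strictly decreasing):
  μ^(1)=26; μ^(2)=17; μ^(3)=8; μ^(4)=-4; μ^(5)=-10; μ^(6)=-19

((0, 0, 0, 0, 0, 1); (0, 1, 0, 0, 0, 0); (0, 0, 0, 0, 1, 0); (0, 1, 1, 1, 0, 0); (2, 0, 0, 0, 0, 0); (0, 0, 0, 1, 0, 0))


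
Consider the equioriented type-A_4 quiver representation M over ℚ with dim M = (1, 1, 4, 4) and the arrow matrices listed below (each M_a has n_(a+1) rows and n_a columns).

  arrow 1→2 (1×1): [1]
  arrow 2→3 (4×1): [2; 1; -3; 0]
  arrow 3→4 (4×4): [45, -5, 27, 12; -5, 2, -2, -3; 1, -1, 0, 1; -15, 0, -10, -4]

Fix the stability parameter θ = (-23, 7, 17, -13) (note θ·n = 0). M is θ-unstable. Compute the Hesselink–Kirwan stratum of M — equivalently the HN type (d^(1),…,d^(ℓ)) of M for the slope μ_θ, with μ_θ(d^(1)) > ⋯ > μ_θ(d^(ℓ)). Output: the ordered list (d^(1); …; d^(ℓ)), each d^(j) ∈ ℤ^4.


Interval decomposition of M: I[1,4], I[3,4]^3.
HN type (ℓ=3): μ^(1)=11/3; μ^(2)=2; μ^(3)=-23

((0, 1, 1, 1); (0, 0, 3, 3); (1, 0, 0, 0))


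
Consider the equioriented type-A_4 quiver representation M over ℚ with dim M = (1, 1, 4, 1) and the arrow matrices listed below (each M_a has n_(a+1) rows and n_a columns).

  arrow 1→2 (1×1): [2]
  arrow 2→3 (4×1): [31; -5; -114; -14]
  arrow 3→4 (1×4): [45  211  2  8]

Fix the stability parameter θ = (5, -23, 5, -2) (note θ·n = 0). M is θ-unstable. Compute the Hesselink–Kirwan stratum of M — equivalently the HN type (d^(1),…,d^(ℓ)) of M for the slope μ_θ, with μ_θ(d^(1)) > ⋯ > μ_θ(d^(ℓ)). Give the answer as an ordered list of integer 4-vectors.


Via rank(M_{q-1}∘⋯∘M_p): M ≅ I[1,3], I[3,3]^2, I[3,4].
μ_θ-semistable layers: μ^(1)=5; μ^(2)=3/2; μ^(3)=-9

((0, 0, 3, 0); (0, 0, 1, 1); (1, 1, 0, 0))


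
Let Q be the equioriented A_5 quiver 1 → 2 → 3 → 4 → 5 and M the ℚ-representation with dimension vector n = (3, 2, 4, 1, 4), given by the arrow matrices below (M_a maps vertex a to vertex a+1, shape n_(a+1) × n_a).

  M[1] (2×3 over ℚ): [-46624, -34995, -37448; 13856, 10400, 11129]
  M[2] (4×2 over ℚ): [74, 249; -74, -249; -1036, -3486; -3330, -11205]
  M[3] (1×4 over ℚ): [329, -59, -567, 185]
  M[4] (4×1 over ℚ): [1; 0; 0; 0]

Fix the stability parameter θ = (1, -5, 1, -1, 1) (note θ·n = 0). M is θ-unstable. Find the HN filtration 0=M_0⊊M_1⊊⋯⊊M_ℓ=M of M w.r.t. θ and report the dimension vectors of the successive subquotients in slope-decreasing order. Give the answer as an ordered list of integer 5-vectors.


Interval decomposition of M: I[1,1], I[1,2], I[1,5], I[3,3]^3, I[5,5]^3.
HN type (ℓ=3): μ^(1)=1; μ^(2)=0; μ^(3)=-2

((1, 0, 3, 0, 4); (0, 0, 1, 1, 0); (2, 2, 0, 0, 0))


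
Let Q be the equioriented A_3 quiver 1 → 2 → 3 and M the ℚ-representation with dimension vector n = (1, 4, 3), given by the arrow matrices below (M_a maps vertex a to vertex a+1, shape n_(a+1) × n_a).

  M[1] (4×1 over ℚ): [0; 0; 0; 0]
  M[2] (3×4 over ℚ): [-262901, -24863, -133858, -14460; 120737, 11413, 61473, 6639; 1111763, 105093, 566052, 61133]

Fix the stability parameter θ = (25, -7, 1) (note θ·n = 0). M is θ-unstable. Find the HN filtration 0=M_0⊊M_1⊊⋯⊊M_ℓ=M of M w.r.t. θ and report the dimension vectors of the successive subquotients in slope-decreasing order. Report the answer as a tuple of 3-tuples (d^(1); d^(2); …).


Barcode: M ≅ I[1,1], I[2,2], I[2,3]^3. HN layers by μ_θ (3 steps, strictly decreasing):
  μ^(1)=25; μ^(2)=1; μ^(3)=-7

((1, 0, 0); (0, 0, 3); (0, 4, 0))


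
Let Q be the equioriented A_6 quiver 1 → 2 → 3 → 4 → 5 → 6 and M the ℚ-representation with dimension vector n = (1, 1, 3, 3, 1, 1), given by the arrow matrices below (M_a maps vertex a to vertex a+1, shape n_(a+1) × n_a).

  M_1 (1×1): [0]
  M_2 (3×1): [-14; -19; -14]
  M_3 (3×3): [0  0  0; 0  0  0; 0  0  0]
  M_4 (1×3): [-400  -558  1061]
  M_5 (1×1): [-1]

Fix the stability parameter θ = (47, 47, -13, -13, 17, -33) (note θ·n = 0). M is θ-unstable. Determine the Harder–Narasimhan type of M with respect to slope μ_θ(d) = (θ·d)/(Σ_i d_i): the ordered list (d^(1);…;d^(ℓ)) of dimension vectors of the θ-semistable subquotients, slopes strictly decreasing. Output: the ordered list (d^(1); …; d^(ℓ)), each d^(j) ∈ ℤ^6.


Barcode: M ≅ I[1,1], I[2,3], I[3,3]^2, I[4,4]^2, I[4,6]. HN layers by μ_θ (4 steps, strictly decreasing):
  μ^(1)=47; μ^(2)=17; μ^(3)=-8; μ^(4)=-13

((1, 0, 0, 0, 0, 0); (0, 1, 1, 0, 0, 0); (0, 0, 0, 0, 1, 1); (0, 0, 2, 3, 0, 0))


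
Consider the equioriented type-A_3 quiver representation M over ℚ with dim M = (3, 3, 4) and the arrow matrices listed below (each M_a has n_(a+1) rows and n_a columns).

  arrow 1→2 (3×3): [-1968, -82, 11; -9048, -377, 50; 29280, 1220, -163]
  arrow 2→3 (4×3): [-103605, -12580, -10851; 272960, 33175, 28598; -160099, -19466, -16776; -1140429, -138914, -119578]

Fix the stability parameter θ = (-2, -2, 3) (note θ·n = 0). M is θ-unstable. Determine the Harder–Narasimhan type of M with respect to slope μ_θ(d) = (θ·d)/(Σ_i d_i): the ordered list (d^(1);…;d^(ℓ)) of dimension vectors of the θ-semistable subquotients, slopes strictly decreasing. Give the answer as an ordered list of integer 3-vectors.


Interval decomposition of M: I[1,1], I[1,3]^2, I[2,3], I[3,3].
HN type (ℓ=2): μ^(1)=3; μ^(2)=-2

((0, 0, 4); (3, 3, 0))


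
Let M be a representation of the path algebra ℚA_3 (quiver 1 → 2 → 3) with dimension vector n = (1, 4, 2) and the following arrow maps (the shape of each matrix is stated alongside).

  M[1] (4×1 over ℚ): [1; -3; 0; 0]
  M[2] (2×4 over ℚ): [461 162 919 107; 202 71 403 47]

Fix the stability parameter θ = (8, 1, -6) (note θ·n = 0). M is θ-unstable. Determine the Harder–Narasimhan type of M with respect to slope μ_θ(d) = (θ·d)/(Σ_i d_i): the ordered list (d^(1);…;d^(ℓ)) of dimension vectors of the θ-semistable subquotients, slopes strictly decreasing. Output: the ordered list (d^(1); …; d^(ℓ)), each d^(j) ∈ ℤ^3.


Barcode: M ≅ I[1,3], I[2,2]^2, I[2,3]. HN layers by μ_θ (2 steps, strictly decreasing):
  μ^(1)=1; μ^(2)=-5/2

((1, 3, 1); (0, 1, 1))


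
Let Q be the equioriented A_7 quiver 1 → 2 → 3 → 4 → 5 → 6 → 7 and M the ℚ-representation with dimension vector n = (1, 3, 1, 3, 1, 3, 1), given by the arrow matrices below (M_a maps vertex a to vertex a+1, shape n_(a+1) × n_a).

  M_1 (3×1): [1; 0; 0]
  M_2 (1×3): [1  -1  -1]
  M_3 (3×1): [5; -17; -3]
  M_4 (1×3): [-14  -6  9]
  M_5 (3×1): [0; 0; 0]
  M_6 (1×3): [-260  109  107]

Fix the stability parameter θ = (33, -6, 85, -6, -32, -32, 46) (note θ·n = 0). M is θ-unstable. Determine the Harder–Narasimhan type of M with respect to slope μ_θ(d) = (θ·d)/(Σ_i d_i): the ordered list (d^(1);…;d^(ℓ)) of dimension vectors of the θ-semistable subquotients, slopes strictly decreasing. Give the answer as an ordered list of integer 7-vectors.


Via rank(M_{q-1}∘⋯∘M_p): M ≅ I[1,5], I[2,2]^2, I[4,4]^2, I[6,6]^2, I[6,7].
μ_θ-semistable layers: μ^(1)=46; μ^(2)=47/3; μ^(3)=27/2; μ^(4)=-6; μ^(5)=-32

((0, 0, 0, 0, 0, 0, 1); (0, 0, 1, 1, 1, 0, 0); (1, 1, 0, 0, 0, 0, 0); (0, 2, 0, 2, 0, 0, 0); (0, 0, 0, 0, 0, 3, 0))


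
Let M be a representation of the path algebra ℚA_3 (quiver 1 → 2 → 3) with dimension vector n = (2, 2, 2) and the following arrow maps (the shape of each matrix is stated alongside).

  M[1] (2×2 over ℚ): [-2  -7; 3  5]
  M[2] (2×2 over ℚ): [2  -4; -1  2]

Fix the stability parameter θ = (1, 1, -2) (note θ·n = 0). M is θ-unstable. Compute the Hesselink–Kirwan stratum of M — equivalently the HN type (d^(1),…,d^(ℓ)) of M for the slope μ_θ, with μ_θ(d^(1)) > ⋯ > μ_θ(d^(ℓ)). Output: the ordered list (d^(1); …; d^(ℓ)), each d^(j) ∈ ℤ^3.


Barcode: M ≅ I[1,2], I[1,3], I[3,3]. HN layers by μ_θ (3 steps, strictly decreasing):
  μ^(1)=1; μ^(2)=0; μ^(3)=-2

((1, 1, 0); (1, 1, 1); (0, 0, 1))


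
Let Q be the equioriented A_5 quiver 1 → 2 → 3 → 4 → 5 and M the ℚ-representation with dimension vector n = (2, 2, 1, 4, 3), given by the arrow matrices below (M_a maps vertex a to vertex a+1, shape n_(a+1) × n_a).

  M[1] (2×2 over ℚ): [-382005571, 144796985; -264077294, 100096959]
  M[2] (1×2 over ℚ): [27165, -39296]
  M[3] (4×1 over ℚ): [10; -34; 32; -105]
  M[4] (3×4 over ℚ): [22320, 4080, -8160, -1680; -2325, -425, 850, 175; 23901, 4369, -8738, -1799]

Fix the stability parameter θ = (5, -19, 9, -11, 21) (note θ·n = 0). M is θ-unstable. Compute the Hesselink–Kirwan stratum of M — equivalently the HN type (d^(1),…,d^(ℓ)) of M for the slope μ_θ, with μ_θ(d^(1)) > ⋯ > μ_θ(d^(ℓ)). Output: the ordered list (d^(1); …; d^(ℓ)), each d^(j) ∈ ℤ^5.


Interval decomposition of M: I[1,2], I[1,5], I[4,4]^3, I[5,5]^2.
HN type (ℓ=4): μ^(1)=21; μ^(2)=-1; μ^(3)=-7; μ^(4)=-11

((0, 0, 0, 0, 3); (0, 0, 1, 1, 0); (2, 2, 0, 0, 0); (0, 0, 0, 3, 0))


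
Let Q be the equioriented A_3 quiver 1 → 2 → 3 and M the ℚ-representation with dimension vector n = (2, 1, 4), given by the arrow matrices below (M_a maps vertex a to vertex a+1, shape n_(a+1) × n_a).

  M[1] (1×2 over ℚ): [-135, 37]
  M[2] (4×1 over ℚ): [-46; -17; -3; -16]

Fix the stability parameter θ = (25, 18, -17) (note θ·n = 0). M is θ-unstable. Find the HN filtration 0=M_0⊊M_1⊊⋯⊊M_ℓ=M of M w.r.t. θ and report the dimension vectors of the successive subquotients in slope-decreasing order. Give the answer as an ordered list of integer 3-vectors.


Barcode: M ≅ I[1,1], I[1,3], I[3,3]^3. HN layers by μ_θ (3 steps, strictly decreasing):
  μ^(1)=25; μ^(2)=26/3; μ^(3)=-17

((1, 0, 0); (1, 1, 1); (0, 0, 3))


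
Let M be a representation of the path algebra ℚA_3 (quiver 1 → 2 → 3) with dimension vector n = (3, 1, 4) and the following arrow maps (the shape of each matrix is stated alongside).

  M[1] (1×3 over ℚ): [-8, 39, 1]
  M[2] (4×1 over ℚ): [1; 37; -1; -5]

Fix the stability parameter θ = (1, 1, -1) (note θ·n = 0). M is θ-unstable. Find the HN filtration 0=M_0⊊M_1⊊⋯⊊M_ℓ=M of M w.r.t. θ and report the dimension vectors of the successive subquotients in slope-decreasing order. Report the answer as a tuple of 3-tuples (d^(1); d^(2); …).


Barcode: M ≅ I[1,1]^2, I[1,3], I[3,3]^3. HN layers by μ_θ (3 steps, strictly decreasing):
  μ^(1)=1; μ^(2)=1/3; μ^(3)=-1

((2, 0, 0); (1, 1, 1); (0, 0, 3))


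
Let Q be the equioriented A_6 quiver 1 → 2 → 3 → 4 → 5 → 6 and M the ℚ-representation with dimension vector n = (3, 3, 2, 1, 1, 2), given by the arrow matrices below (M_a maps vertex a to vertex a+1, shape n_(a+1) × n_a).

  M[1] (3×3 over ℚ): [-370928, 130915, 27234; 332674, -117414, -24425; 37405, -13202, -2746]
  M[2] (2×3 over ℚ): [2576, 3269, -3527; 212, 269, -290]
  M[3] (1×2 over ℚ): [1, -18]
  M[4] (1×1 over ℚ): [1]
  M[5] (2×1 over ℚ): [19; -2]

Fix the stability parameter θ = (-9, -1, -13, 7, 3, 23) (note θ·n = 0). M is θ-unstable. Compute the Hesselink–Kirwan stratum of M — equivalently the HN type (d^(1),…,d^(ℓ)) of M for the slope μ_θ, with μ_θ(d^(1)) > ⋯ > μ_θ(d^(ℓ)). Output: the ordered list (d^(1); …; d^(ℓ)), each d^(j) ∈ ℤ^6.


Barcode: M ≅ I[1,2], I[1,3], I[1,6], I[6,6]. HN layers by μ_θ (5 steps, strictly decreasing):
  μ^(1)=23; μ^(2)=5; μ^(3)=-1; μ^(4)=-7; μ^(5)=-9

((0, 0, 0, 0, 0, 2); (0, 0, 0, 1, 1, 0); (0, 1, 0, 0, 0, 0); (0, 2, 2, 0, 0, 0); (3, 0, 0, 0, 0, 0))


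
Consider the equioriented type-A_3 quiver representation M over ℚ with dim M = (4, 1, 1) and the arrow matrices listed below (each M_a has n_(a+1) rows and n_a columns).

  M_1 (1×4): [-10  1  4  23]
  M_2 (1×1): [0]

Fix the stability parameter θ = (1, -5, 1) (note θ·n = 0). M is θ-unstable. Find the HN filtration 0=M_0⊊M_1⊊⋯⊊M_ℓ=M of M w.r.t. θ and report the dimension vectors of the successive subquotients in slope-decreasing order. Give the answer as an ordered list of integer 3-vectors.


Interval decomposition of M: I[1,1]^3, I[1,2], I[3,3].
HN type (ℓ=2): μ^(1)=1; μ^(2)=-2

((3, 0, 1); (1, 1, 0))


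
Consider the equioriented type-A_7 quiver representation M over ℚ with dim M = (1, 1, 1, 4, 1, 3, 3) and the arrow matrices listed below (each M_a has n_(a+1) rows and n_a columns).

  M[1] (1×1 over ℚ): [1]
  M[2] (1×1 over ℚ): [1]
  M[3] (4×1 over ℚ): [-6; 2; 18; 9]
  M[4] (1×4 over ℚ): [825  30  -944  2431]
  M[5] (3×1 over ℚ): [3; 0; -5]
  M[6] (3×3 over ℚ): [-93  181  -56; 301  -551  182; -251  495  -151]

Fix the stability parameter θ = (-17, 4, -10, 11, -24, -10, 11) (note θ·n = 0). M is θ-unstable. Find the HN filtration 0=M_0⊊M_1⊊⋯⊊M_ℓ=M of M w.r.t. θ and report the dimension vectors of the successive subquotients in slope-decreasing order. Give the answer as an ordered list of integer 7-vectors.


Interval decomposition of M: I[1,7], I[4,4]^3, I[6,7]^2.
HN type (ℓ=4): μ^(1)=11; μ^(2)=-29/5; μ^(3)=-10; μ^(4)=-17

((0, 0, 0, 3, 0, 0, 3); (0, 1, 1, 1, 1, 1, 0); (0, 0, 0, 0, 0, 2, 0); (1, 0, 0, 0, 0, 0, 0))


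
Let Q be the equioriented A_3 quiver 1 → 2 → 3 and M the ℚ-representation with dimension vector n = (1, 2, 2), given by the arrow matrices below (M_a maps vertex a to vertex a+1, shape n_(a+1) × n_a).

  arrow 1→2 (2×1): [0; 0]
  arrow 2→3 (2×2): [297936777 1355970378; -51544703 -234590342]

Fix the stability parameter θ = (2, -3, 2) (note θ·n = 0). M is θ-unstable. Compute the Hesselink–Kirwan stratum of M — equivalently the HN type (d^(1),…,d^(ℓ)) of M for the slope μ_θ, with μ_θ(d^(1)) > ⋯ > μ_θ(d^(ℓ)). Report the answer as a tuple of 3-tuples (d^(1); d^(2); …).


Via rank(M_{q-1}∘⋯∘M_p): M ≅ I[1,1], I[2,2], I[2,3], I[3,3].
μ_θ-semistable layers: μ^(1)=2; μ^(2)=-3

((1, 0, 2); (0, 2, 0))


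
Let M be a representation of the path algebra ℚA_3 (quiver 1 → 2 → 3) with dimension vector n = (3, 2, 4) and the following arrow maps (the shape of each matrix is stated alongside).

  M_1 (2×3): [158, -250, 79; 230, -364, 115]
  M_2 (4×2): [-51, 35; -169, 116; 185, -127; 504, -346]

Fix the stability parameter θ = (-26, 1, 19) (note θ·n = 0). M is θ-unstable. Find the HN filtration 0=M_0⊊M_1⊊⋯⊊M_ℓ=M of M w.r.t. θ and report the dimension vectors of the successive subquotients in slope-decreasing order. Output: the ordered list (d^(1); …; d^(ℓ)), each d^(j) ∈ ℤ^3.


Barcode: M ≅ I[1,1], I[1,3]^2, I[3,3]^2. HN layers by μ_θ (3 steps, strictly decreasing):
  μ^(1)=19; μ^(2)=1; μ^(3)=-26

((0, 0, 4); (0, 2, 0); (3, 0, 0))


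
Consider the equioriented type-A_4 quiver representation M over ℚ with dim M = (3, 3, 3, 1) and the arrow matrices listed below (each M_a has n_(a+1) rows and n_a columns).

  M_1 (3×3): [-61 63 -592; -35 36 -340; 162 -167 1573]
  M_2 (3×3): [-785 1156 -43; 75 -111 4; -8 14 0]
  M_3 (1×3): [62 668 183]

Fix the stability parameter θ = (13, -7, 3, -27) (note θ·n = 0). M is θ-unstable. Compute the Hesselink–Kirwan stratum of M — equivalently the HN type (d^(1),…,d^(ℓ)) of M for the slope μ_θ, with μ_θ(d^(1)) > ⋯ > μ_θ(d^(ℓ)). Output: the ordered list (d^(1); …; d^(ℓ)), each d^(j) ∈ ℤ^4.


Interval decomposition of M: I[1,3]^2, I[1,4].
HN type (ℓ=2): μ^(1)=3; μ^(2)=-9/2

((2, 2, 2, 0); (1, 1, 1, 1))


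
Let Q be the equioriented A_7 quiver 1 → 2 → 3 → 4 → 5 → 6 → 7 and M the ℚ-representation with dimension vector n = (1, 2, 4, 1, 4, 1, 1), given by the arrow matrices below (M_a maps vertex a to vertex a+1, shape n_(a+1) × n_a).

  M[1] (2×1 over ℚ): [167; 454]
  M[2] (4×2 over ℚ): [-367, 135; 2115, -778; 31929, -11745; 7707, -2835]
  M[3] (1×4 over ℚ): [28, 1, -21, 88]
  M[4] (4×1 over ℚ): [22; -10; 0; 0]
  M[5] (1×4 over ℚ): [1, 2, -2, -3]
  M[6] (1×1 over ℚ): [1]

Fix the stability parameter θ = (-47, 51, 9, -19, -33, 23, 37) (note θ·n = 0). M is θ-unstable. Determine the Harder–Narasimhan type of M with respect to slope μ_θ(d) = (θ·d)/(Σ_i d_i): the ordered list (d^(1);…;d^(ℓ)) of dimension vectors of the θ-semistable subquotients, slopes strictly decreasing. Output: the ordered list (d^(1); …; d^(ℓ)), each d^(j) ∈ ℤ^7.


Interval decomposition of M: I[1,3], I[2,7], I[3,3]^2, I[5,5]^3.
HN type (ℓ=7): μ^(1)=37; μ^(2)=30; μ^(3)=23; μ^(4)=9; μ^(5)=2; μ^(6)=-33; μ^(7)=-47

((0, 0, 0, 0, 0, 0, 1); (0, 1, 1, 0, 0, 0, 0); (0, 0, 0, 0, 0, 1, 0); (0, 0, 2, 0, 0, 0, 0); (0, 1, 1, 1, 1, 0, 0); (0, 0, 0, 0, 3, 0, 0); (1, 0, 0, 0, 0, 0, 0))


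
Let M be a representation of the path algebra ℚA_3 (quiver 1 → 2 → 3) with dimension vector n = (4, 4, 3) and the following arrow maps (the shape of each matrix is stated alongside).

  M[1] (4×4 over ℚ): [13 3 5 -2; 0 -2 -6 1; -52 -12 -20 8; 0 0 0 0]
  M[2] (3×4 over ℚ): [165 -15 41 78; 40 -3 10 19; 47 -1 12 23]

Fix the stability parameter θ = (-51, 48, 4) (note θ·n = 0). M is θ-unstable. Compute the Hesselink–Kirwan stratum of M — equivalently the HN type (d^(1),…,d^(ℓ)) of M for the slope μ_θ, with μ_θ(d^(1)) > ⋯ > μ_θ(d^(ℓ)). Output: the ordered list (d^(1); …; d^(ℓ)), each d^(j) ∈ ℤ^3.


Interval decomposition of M: I[1,1]^2, I[1,3]^2, I[2,2], I[2,3].
HN type (ℓ=3): μ^(1)=48; μ^(2)=26; μ^(3)=-51

((0, 1, 0); (0, 3, 3); (4, 0, 0))


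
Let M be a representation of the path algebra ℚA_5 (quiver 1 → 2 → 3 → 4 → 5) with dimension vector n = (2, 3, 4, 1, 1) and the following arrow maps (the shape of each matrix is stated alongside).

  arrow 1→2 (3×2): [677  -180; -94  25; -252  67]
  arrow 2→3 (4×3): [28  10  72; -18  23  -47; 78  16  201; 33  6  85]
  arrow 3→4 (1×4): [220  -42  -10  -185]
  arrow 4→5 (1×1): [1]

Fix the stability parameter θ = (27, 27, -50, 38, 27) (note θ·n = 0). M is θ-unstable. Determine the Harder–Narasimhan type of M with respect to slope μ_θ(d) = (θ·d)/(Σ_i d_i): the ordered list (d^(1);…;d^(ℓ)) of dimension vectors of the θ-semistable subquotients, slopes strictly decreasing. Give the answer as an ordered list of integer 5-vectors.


Via rank(M_{q-1}∘⋯∘M_p): M ≅ I[1,3], I[1,5], I[2,3], I[3,3].
μ_θ-semistable layers: μ^(1)=65/2; μ^(2)=4/3; μ^(3)=-23/2; μ^(4)=-50

((0, 0, 0, 1, 1); (2, 2, 2, 0, 0); (0, 1, 1, 0, 0); (0, 0, 1, 0, 0))


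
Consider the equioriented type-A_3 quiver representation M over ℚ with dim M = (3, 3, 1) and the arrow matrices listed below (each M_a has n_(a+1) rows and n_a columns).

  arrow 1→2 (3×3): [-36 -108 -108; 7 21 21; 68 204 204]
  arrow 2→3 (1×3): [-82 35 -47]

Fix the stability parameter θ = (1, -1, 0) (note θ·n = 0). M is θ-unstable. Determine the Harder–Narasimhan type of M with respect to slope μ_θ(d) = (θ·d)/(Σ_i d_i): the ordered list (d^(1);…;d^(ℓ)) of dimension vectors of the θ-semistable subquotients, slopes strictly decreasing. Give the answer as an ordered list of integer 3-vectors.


Barcode: M ≅ I[1,1]^2, I[1,3], I[2,2]^2. HN layers by μ_θ (3 steps, strictly decreasing):
  μ^(1)=1; μ^(2)=0; μ^(3)=-1

((2, 0, 0); (1, 1, 1); (0, 2, 0))


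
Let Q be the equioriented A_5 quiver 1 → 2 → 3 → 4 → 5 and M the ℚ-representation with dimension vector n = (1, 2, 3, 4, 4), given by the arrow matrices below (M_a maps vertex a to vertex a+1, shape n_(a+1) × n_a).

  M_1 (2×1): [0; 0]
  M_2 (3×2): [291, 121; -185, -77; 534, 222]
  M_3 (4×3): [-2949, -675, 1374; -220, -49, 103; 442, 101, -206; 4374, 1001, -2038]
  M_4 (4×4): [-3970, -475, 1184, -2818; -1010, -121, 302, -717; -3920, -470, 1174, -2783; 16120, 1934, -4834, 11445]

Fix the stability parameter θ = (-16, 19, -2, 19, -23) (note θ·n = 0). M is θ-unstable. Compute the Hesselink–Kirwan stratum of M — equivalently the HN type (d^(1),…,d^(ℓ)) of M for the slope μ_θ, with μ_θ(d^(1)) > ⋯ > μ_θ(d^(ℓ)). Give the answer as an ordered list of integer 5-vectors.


Interval decomposition of M: I[1,1], I[2,4], I[2,5], I[3,5], I[4,4], I[5,5]^2.
HN type (ℓ=6): μ^(1)=19; μ^(2)=17/2; μ^(3)=13/4; μ^(4)=-2; μ^(5)=-16; μ^(6)=-23

((0, 0, 0, 2, 0); (0, 1, 1, 0, 0); (0, 1, 1, 1, 1); (0, 0, 1, 1, 1); (1, 0, 0, 0, 0); (0, 0, 0, 0, 2))


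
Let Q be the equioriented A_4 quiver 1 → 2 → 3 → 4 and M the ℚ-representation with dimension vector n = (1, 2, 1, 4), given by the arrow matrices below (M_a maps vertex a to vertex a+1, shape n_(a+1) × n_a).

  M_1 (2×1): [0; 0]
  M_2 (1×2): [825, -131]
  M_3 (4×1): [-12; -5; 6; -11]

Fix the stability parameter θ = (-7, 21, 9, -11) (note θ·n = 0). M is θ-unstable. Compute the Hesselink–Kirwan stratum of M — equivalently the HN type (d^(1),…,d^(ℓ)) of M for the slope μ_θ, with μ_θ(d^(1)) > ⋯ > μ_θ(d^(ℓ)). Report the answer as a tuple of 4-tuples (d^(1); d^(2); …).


Via rank(M_{q-1}∘⋯∘M_p): M ≅ I[1,1], I[2,2], I[2,4], I[4,4]^3.
μ_θ-semistable layers: μ^(1)=21; μ^(2)=19/3; μ^(3)=-7; μ^(4)=-11

((0, 1, 0, 0); (0, 1, 1, 1); (1, 0, 0, 0); (0, 0, 0, 3))


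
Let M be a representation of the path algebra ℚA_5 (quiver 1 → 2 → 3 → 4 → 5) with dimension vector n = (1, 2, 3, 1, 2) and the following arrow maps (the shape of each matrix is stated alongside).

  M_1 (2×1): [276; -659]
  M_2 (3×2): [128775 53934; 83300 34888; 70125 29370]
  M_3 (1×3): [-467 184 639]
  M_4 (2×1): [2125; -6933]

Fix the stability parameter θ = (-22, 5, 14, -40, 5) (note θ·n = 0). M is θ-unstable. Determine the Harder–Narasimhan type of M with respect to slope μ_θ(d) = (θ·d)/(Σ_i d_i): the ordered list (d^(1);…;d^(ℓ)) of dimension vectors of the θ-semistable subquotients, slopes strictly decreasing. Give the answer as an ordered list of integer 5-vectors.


Barcode: M ≅ I[1,5], I[2,2], I[3,3]^2, I[5,5]. HN layers by μ_θ (4 steps, strictly decreasing):
  μ^(1)=14; μ^(2)=5; μ^(3)=-7; μ^(4)=-22

((0, 0, 2, 0, 0); (0, 1, 0, 0, 2); (0, 1, 1, 1, 0); (1, 0, 0, 0, 0))


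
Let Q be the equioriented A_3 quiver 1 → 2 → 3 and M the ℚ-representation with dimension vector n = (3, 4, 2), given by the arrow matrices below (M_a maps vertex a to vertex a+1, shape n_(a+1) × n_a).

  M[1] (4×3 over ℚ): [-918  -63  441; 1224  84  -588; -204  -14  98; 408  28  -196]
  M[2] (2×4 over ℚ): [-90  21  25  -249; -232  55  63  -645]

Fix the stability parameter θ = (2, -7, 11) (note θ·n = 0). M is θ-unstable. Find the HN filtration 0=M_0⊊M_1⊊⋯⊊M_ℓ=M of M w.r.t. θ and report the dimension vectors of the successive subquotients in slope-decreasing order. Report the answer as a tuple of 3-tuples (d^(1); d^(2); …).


Barcode: M ≅ I[1,1]^2, I[1,3], I[2,2]^2, I[2,3]. HN layers by μ_θ (4 steps, strictly decreasing):
  μ^(1)=11; μ^(2)=2; μ^(3)=-5/2; μ^(4)=-7

((0, 0, 2); (2, 0, 0); (1, 1, 0); (0, 3, 0))


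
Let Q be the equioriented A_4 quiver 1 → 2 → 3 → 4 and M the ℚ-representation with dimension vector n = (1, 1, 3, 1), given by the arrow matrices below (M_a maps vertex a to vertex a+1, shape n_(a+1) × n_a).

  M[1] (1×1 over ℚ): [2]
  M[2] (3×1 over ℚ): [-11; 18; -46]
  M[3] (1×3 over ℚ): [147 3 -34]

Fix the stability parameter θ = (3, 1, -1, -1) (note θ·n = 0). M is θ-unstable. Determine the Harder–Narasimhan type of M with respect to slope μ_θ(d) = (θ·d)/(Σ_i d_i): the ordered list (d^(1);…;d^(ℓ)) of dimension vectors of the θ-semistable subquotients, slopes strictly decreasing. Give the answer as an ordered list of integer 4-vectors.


Interval decomposition of M: I[1,4], I[3,3]^2.
HN type (ℓ=2): μ^(1)=1/2; μ^(2)=-1

((1, 1, 1, 1); (0, 0, 2, 0))


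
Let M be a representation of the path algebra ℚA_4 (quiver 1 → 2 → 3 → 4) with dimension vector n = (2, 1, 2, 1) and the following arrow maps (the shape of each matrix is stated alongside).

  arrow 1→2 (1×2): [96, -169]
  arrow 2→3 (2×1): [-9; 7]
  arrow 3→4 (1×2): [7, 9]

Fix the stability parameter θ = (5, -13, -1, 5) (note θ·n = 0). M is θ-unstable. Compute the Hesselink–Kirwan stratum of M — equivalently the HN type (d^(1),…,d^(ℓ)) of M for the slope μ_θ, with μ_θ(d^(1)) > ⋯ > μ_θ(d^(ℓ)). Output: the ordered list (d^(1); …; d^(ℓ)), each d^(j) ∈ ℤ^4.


Interval decomposition of M: I[1,1], I[1,3], I[3,4].
HN type (ℓ=3): μ^(1)=5; μ^(2)=-1; μ^(3)=-4

((1, 0, 0, 1); (0, 0, 2, 0); (1, 1, 0, 0))


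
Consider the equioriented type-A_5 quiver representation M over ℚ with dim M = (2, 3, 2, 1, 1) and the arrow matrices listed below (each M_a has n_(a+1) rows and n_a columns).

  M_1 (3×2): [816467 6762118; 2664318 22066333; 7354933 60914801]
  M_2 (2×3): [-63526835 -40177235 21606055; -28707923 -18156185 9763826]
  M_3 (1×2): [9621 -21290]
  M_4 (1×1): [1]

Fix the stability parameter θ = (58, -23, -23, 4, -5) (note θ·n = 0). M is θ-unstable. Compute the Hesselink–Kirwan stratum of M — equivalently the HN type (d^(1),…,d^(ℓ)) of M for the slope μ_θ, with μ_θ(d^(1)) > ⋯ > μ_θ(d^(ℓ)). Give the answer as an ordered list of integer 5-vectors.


Via rank(M_{q-1}∘⋯∘M_p): M ≅ I[1,3], I[1,5], I[2,2].
μ_θ-semistable layers: μ^(1)=4; μ^(2)=11/5; μ^(3)=-23

((1, 1, 1, 0, 0); (1, 1, 1, 1, 1); (0, 1, 0, 0, 0))


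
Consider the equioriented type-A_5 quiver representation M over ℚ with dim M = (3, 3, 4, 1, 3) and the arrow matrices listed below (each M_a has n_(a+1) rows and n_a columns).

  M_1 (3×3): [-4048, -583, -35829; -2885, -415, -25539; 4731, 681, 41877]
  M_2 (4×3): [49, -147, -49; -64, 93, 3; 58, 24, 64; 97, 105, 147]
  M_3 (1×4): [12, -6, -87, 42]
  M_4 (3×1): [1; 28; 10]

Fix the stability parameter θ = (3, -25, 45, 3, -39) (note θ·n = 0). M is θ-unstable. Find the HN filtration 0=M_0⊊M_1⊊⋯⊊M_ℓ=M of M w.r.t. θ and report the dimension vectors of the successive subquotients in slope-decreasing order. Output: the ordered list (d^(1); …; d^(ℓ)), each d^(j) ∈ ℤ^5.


Interval decomposition of M: I[1,1], I[1,2], I[1,3], I[2,3], I[3,3], I[3,5], I[5,5]^2.
HN type (ℓ=5): μ^(1)=45; μ^(2)=3; μ^(3)=-11; μ^(4)=-25; μ^(5)=-39

((0, 0, 3, 0, 0); (1, 0, 1, 1, 1); (2, 2, 0, 0, 0); (0, 1, 0, 0, 0); (0, 0, 0, 0, 2))


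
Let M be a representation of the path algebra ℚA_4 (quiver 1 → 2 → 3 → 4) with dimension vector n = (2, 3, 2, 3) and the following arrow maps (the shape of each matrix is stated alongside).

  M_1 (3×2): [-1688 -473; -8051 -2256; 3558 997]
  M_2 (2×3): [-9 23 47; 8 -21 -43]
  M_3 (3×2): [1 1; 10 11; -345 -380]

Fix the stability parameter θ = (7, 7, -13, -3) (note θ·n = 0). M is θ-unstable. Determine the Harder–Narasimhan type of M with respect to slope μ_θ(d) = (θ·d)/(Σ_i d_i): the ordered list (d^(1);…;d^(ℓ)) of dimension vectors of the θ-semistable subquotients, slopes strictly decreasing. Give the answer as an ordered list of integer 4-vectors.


Via rank(M_{q-1}∘⋯∘M_p): M ≅ I[1,4]^2, I[2,2], I[4,4].
μ_θ-semistable layers: μ^(1)=7; μ^(2)=-1/2; μ^(3)=-3

((0, 1, 0, 0); (2, 2, 2, 2); (0, 0, 0, 1))


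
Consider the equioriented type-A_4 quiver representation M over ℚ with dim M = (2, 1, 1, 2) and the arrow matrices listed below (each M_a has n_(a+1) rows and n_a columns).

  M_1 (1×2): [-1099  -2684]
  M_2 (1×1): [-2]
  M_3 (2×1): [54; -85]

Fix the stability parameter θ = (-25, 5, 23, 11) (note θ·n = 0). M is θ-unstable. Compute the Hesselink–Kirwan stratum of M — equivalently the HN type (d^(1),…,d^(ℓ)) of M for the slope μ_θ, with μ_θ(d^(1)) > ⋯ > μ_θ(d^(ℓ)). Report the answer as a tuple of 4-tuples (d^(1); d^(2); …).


Barcode: M ≅ I[1,1], I[1,4], I[4,4]. HN layers by μ_θ (4 steps, strictly decreasing):
  μ^(1)=17; μ^(2)=11; μ^(3)=5; μ^(4)=-25

((0, 0, 1, 1); (0, 0, 0, 1); (0, 1, 0, 0); (2, 0, 0, 0))


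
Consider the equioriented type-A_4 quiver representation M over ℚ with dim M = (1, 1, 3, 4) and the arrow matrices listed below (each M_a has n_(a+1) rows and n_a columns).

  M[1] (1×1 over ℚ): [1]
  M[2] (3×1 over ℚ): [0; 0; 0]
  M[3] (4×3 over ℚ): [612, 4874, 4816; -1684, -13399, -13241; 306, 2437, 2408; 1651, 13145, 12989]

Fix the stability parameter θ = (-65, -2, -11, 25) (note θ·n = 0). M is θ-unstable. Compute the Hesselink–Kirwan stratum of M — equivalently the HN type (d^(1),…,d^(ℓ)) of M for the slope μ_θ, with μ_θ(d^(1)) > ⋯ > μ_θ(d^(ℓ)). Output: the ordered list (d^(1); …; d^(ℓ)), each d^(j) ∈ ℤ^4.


Interval decomposition of M: I[1,2], I[3,4]^3, I[4,4].
HN type (ℓ=4): μ^(1)=25; μ^(2)=-2; μ^(3)=-11; μ^(4)=-65

((0, 0, 0, 4); (0, 1, 0, 0); (0, 0, 3, 0); (1, 0, 0, 0))
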